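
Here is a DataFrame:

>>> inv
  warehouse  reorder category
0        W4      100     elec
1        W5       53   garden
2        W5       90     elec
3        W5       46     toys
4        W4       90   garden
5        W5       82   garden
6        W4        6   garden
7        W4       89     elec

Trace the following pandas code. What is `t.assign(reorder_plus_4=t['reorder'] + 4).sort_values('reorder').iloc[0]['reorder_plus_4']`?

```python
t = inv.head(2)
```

57

take first 2 rows:
  warehouse  reorder category
0        W4      100     elec
1        W5       53   garden
add column reorder_plus_4 = t['reorder'] + 4:
  warehouse  reorder category  reorder_plus_4
0        W4      100     elec             104
1        W5       53   garden              57
sort by reorder:
  warehouse  reorder category  reorder_plus_4
1        W5       53   garden              57
0        W4      100     elec             104
So iloc[0]['reorder_plus_4'] = 57.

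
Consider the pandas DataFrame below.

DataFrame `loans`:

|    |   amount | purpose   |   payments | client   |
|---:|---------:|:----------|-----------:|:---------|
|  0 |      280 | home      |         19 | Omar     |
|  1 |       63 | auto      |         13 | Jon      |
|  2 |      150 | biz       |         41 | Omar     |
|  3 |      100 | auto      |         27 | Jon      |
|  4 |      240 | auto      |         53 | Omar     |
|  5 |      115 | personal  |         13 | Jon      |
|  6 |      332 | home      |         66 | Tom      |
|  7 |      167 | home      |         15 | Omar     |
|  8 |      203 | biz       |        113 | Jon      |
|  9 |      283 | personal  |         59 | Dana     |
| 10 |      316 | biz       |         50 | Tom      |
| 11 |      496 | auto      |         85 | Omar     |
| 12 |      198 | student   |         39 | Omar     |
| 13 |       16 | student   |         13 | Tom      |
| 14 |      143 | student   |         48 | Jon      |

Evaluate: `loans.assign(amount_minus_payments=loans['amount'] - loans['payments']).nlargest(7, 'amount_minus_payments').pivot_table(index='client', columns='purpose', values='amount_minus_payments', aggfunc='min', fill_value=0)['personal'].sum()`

add column amount_minus_payments = loans['amount'] - loans['payments']:
    amount   purpose  payments client  amount_minus_payments
0      280      home        19   Omar                    261
1       63      auto        13    Jon                     50
2      150       biz        41   Omar                    109
3      100      auto        27    Jon                     73
4      240      auto        53   Omar                    187
5      115  personal        13    Jon                    102
6      332      home        66    Tom                    266
7      167      home        15   Omar                    152
8      203       biz       113    Jon                     90
9      283  personal        59   Dana                    224
10     316       biz        50    Tom                    266
11     496      auto        85   Omar                    411
12     198   student        39   Omar                    159
13      16   student        13    Tom                      3
14     143   student        48    Jon                     95
take 7 rows with largest amount_minus_payments:
    amount   purpose  payments client  amount_minus_payments
11     496      auto        85   Omar                    411
6      332      home        66    Tom                    266
10     316       biz        50    Tom                    266
0      280      home        19   Omar                    261
9      283  personal        59   Dana                    224
4      240      auto        53   Omar                    187
12     198   student        39   Omar                    159
pivot: rows=client, cols=purpose, min(amount_minus_payments):
purpose  auto  biz  home  personal  student
client                                     
Dana        0    0     0       224        0
Omar      187    0   261         0      159
Tom         0  266   266         0        0
Then the sum of column 'personal': 224

224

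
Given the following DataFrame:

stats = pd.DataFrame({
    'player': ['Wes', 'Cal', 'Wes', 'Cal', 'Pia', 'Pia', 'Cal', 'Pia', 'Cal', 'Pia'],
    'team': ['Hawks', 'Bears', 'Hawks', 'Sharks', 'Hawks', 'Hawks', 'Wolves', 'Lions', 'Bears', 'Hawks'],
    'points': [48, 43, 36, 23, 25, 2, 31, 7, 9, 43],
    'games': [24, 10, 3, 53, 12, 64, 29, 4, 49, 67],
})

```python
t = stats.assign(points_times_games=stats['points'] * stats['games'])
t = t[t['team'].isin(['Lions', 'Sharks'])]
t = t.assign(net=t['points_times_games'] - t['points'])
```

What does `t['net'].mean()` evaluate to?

add column points_times_games = stats['points'] * stats['games']:
  player    team  points  games  points_times_games
0    Wes   Hawks      48     24                1152
1    Cal   Bears      43     10                 430
2    Wes   Hawks      36      3                 108
3    Cal  Sharks      23     53                1219
4    Pia   Hawks      25     12                 300
5    Pia   Hawks       2     64                 128
6    Cal  Wolves      31     29                 899
7    Pia   Lions       7      4                  28
8    Cal   Bears       9     49                 441
9    Pia   Hawks      43     67                2881
filter rows where team in ['Lions', 'Sharks']:
  player    team  points  games  points_times_games
3    Cal  Sharks      23     53                1219
7    Pia   Lions       7      4                  28
add column net = t['points_times_games'] - t['points']:
  player    team  points  games  points_times_games   net
3    Cal  Sharks      23     53                1219  1196
7    Pia   Lions       7      4                  28    21

608.5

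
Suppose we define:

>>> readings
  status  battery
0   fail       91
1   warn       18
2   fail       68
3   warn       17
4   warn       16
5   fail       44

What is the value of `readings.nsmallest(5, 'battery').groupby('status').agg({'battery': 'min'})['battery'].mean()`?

30.0

take 5 rows with smallest battery:
  status  battery
4   warn       16
3   warn       17
1   warn       18
5   fail       44
2   fail       68
group by status, min of battery:
        battery
status         
fail         44
warn         16
Then the mean of column 'battery': 30.0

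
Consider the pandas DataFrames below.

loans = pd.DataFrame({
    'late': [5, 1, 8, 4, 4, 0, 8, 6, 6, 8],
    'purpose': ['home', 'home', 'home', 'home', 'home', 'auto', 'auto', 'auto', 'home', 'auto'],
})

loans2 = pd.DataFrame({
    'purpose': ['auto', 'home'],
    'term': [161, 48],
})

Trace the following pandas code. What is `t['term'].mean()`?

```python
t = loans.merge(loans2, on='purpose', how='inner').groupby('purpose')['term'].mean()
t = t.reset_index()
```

merge on 'purpose' (how='inner') → 10 rows:
   late purpose  term
0     5    home    48
1     1    home    48
2     8    home    48
3     4    home    48
4     4    home    48
5     0    auto   161
6     8    auto   161
7     6    auto   161
8     6    home    48
9     8    auto   161
group by purpose, mean of term:
purpose
auto    161.0
home     48.0
Name: term, dtype: float64
reset_index():
  purpose   term
0    auto  161.0
1    home   48.0

104.5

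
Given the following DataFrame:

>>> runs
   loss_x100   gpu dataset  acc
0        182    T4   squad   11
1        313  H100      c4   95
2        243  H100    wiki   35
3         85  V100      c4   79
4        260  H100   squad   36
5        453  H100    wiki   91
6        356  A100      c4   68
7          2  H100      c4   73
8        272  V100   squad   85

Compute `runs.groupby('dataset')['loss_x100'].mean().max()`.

group by dataset, mean of loss_x100:
dataset
c4       189.0
squad    238.0
wiki     348.0
Name: loss_x100, dtype: float64
So max() = 348.0.

348.0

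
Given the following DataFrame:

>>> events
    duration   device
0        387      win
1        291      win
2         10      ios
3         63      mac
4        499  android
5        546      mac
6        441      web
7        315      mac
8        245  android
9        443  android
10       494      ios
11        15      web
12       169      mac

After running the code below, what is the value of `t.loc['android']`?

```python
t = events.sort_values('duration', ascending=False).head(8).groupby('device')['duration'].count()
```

sort by duration descending:
    duration   device
5        546      mac
4        499  android
10       494      ios
9        443  android
6        441      web
0        387      win
7        315      mac
1        291      win
8        245  android
12       169      mac
3         63      mac
11        15      web
2         10      ios
take first 8 rows:
    duration   device
5        546      mac
4        499  android
10       494      ios
9        443  android
6        441      web
0        387      win
7        315      mac
1        291      win
group by device, count of duration:
device
android    2
ios        1
mac        2
web        1
win        2
Name: duration, dtype: int64
Then the value at index 'android': 2

2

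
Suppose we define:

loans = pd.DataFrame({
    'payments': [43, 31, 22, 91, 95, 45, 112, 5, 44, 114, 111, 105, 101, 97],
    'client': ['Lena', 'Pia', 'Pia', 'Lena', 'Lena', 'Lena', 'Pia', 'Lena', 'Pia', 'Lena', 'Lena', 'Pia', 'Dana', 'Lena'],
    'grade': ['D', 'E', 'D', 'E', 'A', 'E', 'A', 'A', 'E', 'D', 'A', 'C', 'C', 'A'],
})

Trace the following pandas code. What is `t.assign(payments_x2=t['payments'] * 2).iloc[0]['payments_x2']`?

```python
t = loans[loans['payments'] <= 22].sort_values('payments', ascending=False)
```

filter rows where payments <= 22:
   payments client grade
2        22    Pia     D
7         5   Lena     A
sort by payments descending:
   payments client grade
2        22    Pia     D
7         5   Lena     A
add column payments_x2 = t['payments'] * 2:
   payments client grade  payments_x2
2        22    Pia     D           44
7         5   Lena     A           10

44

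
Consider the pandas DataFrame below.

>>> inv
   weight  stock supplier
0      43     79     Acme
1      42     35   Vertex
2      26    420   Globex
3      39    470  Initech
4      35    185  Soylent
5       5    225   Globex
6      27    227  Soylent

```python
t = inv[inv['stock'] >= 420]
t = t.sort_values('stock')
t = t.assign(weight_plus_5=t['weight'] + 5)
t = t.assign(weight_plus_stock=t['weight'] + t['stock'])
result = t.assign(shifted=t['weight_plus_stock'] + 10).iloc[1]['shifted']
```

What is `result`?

519

filter rows where stock >= 420:
   weight  stock supplier
2      26    420   Globex
3      39    470  Initech
sort by stock:
   weight  stock supplier
2      26    420   Globex
3      39    470  Initech
add column weight_plus_5 = t['weight'] + 5:
   weight  stock supplier  weight_plus_5
2      26    420   Globex             31
3      39    470  Initech             44
add column weight_plus_stock = t['weight'] + t['stock']:
   weight  stock supplier  weight_plus_5  weight_plus_stock
2      26    420   Globex             31                446
3      39    470  Initech             44                509
add column shifted = t['weight_plus_stock'] + 10:
   weight  stock supplier  weight_plus_5  weight_plus_stock  shifted
2      26    420   Globex             31                446      456
3      39    470  Initech             44                509      519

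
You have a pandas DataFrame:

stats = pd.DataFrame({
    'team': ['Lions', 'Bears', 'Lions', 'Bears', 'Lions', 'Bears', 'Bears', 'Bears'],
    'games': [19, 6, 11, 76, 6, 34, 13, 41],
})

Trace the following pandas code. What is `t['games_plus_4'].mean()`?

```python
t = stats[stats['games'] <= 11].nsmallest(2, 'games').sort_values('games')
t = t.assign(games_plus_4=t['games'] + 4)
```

filter rows where games <= 11:
    team  games
1  Bears      6
2  Lions     11
4  Lions      6
take 2 rows with smallest games:
    team  games
1  Bears      6
4  Lions      6
sort by games:
    team  games
1  Bears      6
4  Lions      6
add column games_plus_4 = t['games'] + 4:
    team  games  games_plus_4
1  Bears      6            10
4  Lions      6            10
Then the mean of column 'games_plus_4': 10.0

10.0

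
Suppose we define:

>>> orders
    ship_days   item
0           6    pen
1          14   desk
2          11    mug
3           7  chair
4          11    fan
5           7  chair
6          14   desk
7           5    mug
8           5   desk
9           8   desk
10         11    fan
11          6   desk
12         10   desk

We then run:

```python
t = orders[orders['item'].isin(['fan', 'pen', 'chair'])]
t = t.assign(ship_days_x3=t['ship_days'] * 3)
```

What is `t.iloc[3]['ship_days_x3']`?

filter rows where item in ['fan', 'pen', 'chair']:
    ship_days   item
0           6    pen
3           7  chair
4          11    fan
5           7  chair
10         11    fan
add column ship_days_x3 = t['ship_days'] * 3:
    ship_days   item  ship_days_x3
0           6    pen            18
3           7  chair            21
4          11    fan            33
5           7  chair            21
10         11    fan            33
value at position 3, column 'ship_days_x3' → 21

21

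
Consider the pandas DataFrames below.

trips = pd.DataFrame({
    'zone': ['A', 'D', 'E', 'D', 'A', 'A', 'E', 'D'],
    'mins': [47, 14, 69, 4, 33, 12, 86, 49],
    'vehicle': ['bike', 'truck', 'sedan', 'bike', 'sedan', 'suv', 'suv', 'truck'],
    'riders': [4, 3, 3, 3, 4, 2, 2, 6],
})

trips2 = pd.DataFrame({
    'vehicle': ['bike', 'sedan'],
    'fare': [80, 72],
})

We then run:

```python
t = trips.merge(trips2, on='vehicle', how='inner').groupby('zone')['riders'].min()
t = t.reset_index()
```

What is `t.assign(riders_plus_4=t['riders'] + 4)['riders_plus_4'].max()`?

8

merge on 'vehicle' (how='inner') → 4 rows:
  zone  mins vehicle  riders  fare
0    A    47    bike       4    80
1    E    69   sedan       3    72
2    D     4    bike       3    80
3    A    33   sedan       4    72
group by zone, min of riders:
zone
A    4
D    3
E    3
Name: riders, dtype: int64
reset_index():
  zone  riders
0    A       4
1    D       3
2    E       3
add column riders_plus_4 = t['riders'] + 4:
  zone  riders  riders_plus_4
0    A       4              8
1    D       3              7
2    E       3              7
So max() = 8.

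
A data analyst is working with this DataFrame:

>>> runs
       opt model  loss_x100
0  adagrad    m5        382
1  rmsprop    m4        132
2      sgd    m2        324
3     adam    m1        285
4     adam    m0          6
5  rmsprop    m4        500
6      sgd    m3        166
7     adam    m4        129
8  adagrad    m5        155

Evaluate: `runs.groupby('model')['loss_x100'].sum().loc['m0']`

6

group by model, sum of loss_x100:
model
m0      6
m1    285
m2    324
m3    166
m4    761
m5    537
Name: loss_x100, dtype: int64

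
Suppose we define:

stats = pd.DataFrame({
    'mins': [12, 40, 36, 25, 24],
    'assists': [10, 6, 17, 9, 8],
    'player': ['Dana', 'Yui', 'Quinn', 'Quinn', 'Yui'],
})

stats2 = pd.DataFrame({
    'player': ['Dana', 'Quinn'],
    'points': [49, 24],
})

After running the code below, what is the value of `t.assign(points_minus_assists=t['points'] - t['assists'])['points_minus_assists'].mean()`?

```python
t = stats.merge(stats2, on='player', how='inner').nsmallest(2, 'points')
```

merge on 'player' (how='inner') → 3 rows:
   mins  assists player  points
0    12       10   Dana      49
1    36       17  Quinn      24
2    25        9  Quinn      24
take 2 rows with smallest points:
   mins  assists player  points
1    36       17  Quinn      24
2    25        9  Quinn      24
add column points_minus_assists = t['points'] - t['assists']:
   mins  assists player  points  points_minus_assists
1    36       17  Quinn      24                     7
2    25        9  Quinn      24                    15

11.0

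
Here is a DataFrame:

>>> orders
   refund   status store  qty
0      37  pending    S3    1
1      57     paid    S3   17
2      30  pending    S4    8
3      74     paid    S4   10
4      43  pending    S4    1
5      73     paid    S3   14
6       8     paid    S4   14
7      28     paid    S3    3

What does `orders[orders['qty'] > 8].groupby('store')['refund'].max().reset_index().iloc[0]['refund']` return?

73

filter rows where qty > 8:
   refund status store  qty
1      57   paid    S3   17
3      74   paid    S4   10
5      73   paid    S3   14
6       8   paid    S4   14
group by store, max of refund:
store
S3    73
S4    74
Name: refund, dtype: int64
reset_index():
  store  refund
0    S3      73
1    S4      74
Reading off the value at position 0, column 'refund', we get 73.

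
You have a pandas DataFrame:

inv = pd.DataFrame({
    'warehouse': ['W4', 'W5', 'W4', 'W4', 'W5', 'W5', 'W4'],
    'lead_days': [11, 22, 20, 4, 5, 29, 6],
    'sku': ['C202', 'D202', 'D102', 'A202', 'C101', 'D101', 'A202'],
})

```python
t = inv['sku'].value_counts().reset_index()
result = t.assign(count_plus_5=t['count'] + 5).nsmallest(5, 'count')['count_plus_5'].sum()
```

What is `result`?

value_counts of sku:
sku
A202    2
C202    1
D202    1
D102    1
C101    1
D101    1
Name: count, dtype: int64
reset_index():
    sku  count
0  A202      2
1  C202      1
2  D202      1
3  D102      1
4  C101      1
5  D101      1
add column count_plus_5 = t['count'] + 5:
    sku  count  count_plus_5
0  A202      2             7
1  C202      1             6
2  D202      1             6
3  D102      1             6
4  C101      1             6
5  D101      1             6
take 5 rows with smallest count:
    sku  count  count_plus_5
1  C202      1             6
2  D202      1             6
3  D102      1             6
4  C101      1             6
5  D101      1             6
Reading off the sum of column 'count_plus_5', we get 30.

30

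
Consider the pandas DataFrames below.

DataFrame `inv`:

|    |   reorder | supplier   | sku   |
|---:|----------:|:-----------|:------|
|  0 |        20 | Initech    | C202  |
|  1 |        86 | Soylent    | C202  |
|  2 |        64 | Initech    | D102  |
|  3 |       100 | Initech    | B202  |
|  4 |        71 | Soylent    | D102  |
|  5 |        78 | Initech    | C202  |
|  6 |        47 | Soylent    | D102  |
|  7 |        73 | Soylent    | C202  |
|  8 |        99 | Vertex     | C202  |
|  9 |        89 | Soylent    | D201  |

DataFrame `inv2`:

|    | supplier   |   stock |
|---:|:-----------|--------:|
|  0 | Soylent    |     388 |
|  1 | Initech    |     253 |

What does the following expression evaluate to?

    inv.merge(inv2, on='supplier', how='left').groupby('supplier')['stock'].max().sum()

merge on 'supplier' (how='left') → 10 rows:
   reorder supplier   sku  stock
0       20  Initech  C202  253.0
1       86  Soylent  C202  388.0
2       64  Initech  D102  253.0
3      100  Initech  B202  253.0
4       71  Soylent  D102  388.0
5       78  Initech  C202  253.0
6       47  Soylent  D102  388.0
7       73  Soylent  C202  388.0
8       99   Vertex  C202    NaN
9       89  Soylent  D201  388.0
group by supplier, max of stock:
supplier
Initech    253.0
Soylent    388.0
Vertex       NaN
Name: stock, dtype: float64
Reading off the sum of the resulting series, we get 641.0.

641.0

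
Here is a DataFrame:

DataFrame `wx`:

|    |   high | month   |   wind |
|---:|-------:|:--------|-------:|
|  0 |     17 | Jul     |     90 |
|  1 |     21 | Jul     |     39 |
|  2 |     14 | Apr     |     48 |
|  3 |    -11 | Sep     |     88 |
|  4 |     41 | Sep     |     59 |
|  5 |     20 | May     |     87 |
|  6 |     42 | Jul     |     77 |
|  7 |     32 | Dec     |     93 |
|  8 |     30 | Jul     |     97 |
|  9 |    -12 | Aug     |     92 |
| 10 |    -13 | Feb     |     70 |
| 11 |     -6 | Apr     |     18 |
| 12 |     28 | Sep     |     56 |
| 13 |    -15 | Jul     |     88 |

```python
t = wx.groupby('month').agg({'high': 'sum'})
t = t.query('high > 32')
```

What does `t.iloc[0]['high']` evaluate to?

group by month, sum of high:
       high
month      
Apr       8
Aug     -12
Dec      32
Feb     -13
Jul      95
May      20
Sep      58
filter rows where high > 32:
       high
month      
Jul      95
Sep      58

95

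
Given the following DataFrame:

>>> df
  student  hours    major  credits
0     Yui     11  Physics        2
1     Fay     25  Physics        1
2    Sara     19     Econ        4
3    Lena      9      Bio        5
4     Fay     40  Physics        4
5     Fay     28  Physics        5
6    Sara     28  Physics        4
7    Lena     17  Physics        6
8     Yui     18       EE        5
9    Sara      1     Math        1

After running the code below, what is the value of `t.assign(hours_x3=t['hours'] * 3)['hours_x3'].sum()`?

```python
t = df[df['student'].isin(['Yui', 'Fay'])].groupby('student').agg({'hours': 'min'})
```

108

filter rows where student in ['Yui', 'Fay']:
  student  hours    major  credits
0     Yui     11  Physics        2
1     Fay     25  Physics        1
4     Fay     40  Physics        4
5     Fay     28  Physics        5
8     Yui     18       EE        5
group by student, min of hours:
         hours
student       
Fay         25
Yui         11
add column hours_x3 = t['hours'] * 3:
         hours  hours_x3
student                 
Fay         25        75
Yui         11        33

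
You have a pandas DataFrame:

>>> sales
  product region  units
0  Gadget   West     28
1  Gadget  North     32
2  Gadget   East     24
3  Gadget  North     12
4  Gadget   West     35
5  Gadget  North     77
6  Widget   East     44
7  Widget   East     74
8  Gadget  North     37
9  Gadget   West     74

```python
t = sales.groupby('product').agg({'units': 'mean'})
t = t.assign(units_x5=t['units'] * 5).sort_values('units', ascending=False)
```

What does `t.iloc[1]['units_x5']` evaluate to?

199.375

group by product, mean of units:
          units
product        
Gadget   39.875
Widget   59.000
add column units_x5 = t['units'] * 5:
          units  units_x5
product                  
Gadget   39.875   199.375
Widget   59.000   295.000
sort by units descending:
          units  units_x5
product                  
Widget   59.000   295.000
Gadget   39.875   199.375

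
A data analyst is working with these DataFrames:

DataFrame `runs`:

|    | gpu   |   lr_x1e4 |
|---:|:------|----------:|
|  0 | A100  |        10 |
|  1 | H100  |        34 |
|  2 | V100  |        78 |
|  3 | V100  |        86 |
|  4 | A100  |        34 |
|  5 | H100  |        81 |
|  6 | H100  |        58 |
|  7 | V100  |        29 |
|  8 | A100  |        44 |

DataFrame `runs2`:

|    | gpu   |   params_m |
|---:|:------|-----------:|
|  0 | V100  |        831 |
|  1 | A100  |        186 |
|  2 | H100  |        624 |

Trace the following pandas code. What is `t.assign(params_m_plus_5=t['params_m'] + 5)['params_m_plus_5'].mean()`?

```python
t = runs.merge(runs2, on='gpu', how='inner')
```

merge on 'gpu' (how='inner') → 9 rows:
    gpu  lr_x1e4  params_m
0  A100       10       186
1  H100       34       624
2  V100       78       831
3  V100       86       831
4  A100       34       186
5  H100       81       624
6  H100       58       624
7  V100       29       831
8  A100       44       186
add column params_m_plus_5 = t['params_m'] + 5:
    gpu  lr_x1e4  params_m  params_m_plus_5
0  A100       10       186              191
1  H100       34       624              629
2  V100       78       831              836
3  V100       86       831              836
4  A100       34       186              191
5  H100       81       624              629
6  H100       58       624              629
7  V100       29       831              836
8  A100       44       186              191
Finally, mean of column 'params_m_plus_5' = 552.0.

552.0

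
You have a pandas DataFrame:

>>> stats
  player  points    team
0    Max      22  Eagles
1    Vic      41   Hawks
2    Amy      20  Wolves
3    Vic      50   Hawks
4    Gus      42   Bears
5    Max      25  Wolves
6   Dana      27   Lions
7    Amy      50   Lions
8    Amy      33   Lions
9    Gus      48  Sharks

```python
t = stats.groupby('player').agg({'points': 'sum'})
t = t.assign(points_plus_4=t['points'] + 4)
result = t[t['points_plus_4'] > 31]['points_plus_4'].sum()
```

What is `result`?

group by player, sum of points:
        points
player        
Amy        103
Dana        27
Gus         90
Max         47
Vic         91
add column points_plus_4 = t['points'] + 4:
        points  points_plus_4
player                       
Amy        103            107
Dana        27             31
Gus         90             94
Max         47             51
Vic         91             95
filter rows where points_plus_4 > 31:
        points  points_plus_4
player                       
Amy        103            107
Gus         90             94
Max         47             51
Vic         91             95

347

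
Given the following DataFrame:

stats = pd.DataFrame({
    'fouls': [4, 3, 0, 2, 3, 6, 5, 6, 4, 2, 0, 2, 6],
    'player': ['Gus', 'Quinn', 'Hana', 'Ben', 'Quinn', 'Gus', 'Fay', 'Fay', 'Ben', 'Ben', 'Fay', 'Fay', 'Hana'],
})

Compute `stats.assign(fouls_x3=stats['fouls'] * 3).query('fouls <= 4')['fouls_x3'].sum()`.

add column fouls_x3 = stats['fouls'] * 3:
    fouls player  fouls_x3
0       4    Gus        12
1       3  Quinn         9
2       0   Hana         0
3       2    Ben         6
4       3  Quinn         9
5       6    Gus        18
6       5    Fay        15
7       6    Fay        18
8       4    Ben        12
9       2    Ben         6
10      0    Fay         0
11      2    Fay         6
12      6   Hana        18
filter rows where fouls <= 4:
    fouls player  fouls_x3
0       4    Gus        12
1       3  Quinn         9
2       0   Hana         0
3       2    Ben         6
4       3  Quinn         9
8       4    Ben        12
9       2    Ben         6
10      0    Fay         0
11      2    Fay         6

60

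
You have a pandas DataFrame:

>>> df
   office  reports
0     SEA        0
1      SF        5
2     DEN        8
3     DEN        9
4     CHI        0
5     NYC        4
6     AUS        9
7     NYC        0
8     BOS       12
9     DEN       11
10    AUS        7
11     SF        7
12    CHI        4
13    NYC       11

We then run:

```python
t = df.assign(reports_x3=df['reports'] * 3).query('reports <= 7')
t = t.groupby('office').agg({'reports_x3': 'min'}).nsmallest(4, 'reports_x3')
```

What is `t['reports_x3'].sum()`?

add column reports_x3 = df['reports'] * 3:
   office  reports  reports_x3
0     SEA        0           0
1      SF        5          15
2     DEN        8          24
3     DEN        9          27
4     CHI        0           0
5     NYC        4          12
6     AUS        9          27
7     NYC        0           0
8     BOS       12          36
9     DEN       11          33
10    AUS        7          21
11     SF        7          21
12    CHI        4          12
13    NYC       11          33
filter rows where reports <= 7:
   office  reports  reports_x3
0     SEA        0           0
1      SF        5          15
4     CHI        0           0
5     NYC        4          12
7     NYC        0           0
10    AUS        7          21
11     SF        7          21
12    CHI        4          12
group by office, min of reports_x3:
        reports_x3
office            
AUS             21
CHI              0
NYC              0
SEA              0
SF              15
take 4 rows with smallest reports_x3:
        reports_x3
office            
CHI              0
NYC              0
SEA              0
SF              15
Reading off the sum of column 'reports_x3', we get 15.

15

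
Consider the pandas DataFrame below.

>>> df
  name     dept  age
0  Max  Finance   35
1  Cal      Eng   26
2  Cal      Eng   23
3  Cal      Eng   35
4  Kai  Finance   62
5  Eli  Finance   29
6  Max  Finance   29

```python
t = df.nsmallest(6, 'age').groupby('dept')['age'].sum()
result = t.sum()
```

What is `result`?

take 6 rows with smallest age:
  name     dept  age
2  Cal      Eng   23
1  Cal      Eng   26
5  Eli  Finance   29
6  Max  Finance   29
0  Max  Finance   35
3  Cal      Eng   35
group by dept, sum of age:
dept
Eng        84
Finance    93
Name: age, dtype: int64

177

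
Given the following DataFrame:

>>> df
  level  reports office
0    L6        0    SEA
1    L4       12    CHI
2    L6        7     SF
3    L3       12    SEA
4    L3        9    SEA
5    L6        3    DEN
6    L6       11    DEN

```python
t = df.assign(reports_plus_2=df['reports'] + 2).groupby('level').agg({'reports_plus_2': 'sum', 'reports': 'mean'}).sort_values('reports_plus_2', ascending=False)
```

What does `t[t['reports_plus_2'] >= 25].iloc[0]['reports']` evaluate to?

5.25

add column reports_plus_2 = df['reports'] + 2:
  level  reports office  reports_plus_2
0    L6        0    SEA               2
1    L4       12    CHI              14
2    L6        7     SF               9
3    L3       12    SEA              14
4    L3        9    SEA              11
5    L6        3    DEN               5
6    L6       11    DEN              13
group by level: sum(reports_plus_2), mean(reports):
       reports_plus_2  reports
level                         
L3                 25    10.50
L4                 14    12.00
L6                 29     5.25
sort by reports_plus_2 descending:
       reports_plus_2  reports
level                         
L6                 29     5.25
L3                 25    10.50
L4                 14    12.00
filter rows where reports_plus_2 >= 25:
       reports_plus_2  reports
level                         
L6                 29     5.25
L3                 25    10.50
value at position 0, column 'reports' → 5.25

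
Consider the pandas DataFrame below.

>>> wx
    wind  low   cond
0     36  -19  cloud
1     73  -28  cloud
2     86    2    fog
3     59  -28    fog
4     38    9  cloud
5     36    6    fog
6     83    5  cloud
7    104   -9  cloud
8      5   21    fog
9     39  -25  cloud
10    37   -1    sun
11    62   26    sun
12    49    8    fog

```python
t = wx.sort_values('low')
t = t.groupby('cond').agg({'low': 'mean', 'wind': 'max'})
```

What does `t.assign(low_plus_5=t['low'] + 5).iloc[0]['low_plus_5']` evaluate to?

-6.16666666667

sort by low:
    wind  low   cond
1     73  -28  cloud
3     59  -28    fog
9     39  -25  cloud
0     36  -19  cloud
7    104   -9  cloud
10    37   -1    sun
2     86    2    fog
6     83    5  cloud
5     36    6    fog
12    49    8    fog
4     38    9  cloud
8      5   21    fog
11    62   26    sun
group by cond: mean(low), max(wind):
             low  wind
cond                  
cloud -11.166667   104
fog     1.800000    86
sun    12.500000    62
add column low_plus_5 = t['low'] + 5:
             low  wind  low_plus_5
cond                              
cloud -11.166667   104   -6.166667
fog     1.800000    86    6.800000
sun    12.500000    62   17.500000
Hence -6.16666666667.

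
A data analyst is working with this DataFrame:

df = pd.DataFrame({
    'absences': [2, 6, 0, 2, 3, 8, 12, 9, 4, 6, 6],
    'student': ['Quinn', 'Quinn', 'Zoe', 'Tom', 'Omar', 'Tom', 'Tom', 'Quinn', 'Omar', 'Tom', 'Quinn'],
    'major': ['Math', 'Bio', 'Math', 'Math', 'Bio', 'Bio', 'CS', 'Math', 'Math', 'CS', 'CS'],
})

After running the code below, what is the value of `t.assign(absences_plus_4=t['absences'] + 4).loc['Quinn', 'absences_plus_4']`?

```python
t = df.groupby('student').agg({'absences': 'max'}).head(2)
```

13

group by student, max of absences:
         absences
student          
Omar            4
Quinn           9
Tom            12
Zoe             0
take first 2 rows:
         absences
student          
Omar            4
Quinn           9
add column absences_plus_4 = t['absences'] + 4:
         absences  absences_plus_4
student                           
Omar            4                8
Quinn           9               13
The value at row 'Quinn', column 'absences_plus_4' is 13.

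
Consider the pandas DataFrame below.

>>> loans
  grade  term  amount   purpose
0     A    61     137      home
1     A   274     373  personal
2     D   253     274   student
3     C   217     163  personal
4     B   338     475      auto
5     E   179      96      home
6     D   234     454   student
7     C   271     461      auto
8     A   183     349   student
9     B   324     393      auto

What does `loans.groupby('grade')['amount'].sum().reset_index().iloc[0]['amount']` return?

859

group by grade, sum of amount:
grade
A    859
B    868
C    624
D    728
E     96
Name: amount, dtype: int64
reset_index():
  grade  amount
0     A     859
1     B     868
2     C     624
3     D     728
4     E      96
value at position 0, column 'amount' → 859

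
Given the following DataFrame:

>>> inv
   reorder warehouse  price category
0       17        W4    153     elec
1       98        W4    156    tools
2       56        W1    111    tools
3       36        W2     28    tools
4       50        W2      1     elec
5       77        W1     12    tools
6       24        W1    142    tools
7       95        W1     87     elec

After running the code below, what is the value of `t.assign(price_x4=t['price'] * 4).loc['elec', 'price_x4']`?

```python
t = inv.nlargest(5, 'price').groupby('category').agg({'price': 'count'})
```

take 5 rows with largest price:
   reorder warehouse  price category
1       98        W4    156    tools
0       17        W4    153     elec
6       24        W1    142    tools
2       56        W1    111    tools
7       95        W1     87     elec
group by category, count of price:
          price
category       
elec          2
tools         3
add column price_x4 = t['price'] * 4:
          price  price_x4
category                 
elec          2         8
tools         3        12

8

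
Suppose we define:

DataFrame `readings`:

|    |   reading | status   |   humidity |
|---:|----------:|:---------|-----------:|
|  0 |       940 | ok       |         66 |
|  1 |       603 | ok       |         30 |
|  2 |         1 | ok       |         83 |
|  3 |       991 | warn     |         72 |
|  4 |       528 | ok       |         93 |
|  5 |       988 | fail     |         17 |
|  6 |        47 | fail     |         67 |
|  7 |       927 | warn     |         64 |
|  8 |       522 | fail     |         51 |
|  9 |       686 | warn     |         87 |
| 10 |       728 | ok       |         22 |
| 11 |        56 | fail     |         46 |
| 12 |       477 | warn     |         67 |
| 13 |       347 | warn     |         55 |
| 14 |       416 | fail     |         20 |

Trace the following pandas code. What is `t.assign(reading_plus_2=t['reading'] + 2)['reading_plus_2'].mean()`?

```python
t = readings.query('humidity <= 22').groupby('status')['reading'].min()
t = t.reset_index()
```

574.0

filter rows where humidity <= 22:
    reading status  humidity
5       988   fail        17
10      728     ok        22
14      416   fail        20
group by status, min of reading:
status
fail    416
ok      728
Name: reading, dtype: int64
reset_index():
  status  reading
0   fail      416
1     ok      728
add column reading_plus_2 = t['reading'] + 2:
  status  reading  reading_plus_2
0   fail      416             418
1     ok      728             730
Reading off the mean of column 'reading_plus_2', we get 574.0.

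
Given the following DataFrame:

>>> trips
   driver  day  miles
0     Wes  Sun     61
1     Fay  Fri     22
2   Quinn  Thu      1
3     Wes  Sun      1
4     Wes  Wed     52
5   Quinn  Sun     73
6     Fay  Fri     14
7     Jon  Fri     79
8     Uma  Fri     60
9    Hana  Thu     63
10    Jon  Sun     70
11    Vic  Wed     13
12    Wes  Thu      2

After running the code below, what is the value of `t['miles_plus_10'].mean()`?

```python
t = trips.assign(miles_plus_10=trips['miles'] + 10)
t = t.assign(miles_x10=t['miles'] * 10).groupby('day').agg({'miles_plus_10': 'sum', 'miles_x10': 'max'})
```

add column miles_plus_10 = trips['miles'] + 10:
   driver  day  miles  miles_plus_10
0     Wes  Sun     61             71
1     Fay  Fri     22             32
2   Quinn  Thu      1             11
3     Wes  Sun      1             11
4     Wes  Wed     52             62
5   Quinn  Sun     73             83
6     Fay  Fri     14             24
7     Jon  Fri     79             89
8     Uma  Fri     60             70
9    Hana  Thu     63             73
10    Jon  Sun     70             80
11    Vic  Wed     13             23
12    Wes  Thu      2             12
add column miles_x10 = t['miles'] * 10:
   driver  day  miles  miles_plus_10  miles_x10
0     Wes  Sun     61             71        610
1     Fay  Fri     22             32        220
2   Quinn  Thu      1             11         10
3     Wes  Sun      1             11         10
4     Wes  Wed     52             62        520
5   Quinn  Sun     73             83        730
6     Fay  Fri     14             24        140
7     Jon  Fri     79             89        790
8     Uma  Fri     60             70        600
9    Hana  Thu     63             73        630
10    Jon  Sun     70             80        700
11    Vic  Wed     13             23        130
12    Wes  Thu      2             12         20
group by day: sum(miles_plus_10), max(miles_x10):
     miles_plus_10  miles_x10
day                          
Fri            215        790
Sun            245        730
Thu             96        630
Wed             85        520
The mean of column 'miles_plus_10' is 160.25.

160.25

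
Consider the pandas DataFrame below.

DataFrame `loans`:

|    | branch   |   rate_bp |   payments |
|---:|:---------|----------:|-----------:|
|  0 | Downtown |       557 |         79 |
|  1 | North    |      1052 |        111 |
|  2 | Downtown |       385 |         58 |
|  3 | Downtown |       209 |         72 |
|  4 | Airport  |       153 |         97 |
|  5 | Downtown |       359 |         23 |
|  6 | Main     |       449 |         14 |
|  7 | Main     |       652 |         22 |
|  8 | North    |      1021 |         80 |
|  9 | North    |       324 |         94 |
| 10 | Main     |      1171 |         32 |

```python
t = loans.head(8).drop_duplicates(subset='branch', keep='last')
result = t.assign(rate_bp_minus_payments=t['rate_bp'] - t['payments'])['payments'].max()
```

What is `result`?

take first 8 rows:
     branch  rate_bp  payments
0  Downtown      557        79
1     North     1052       111
2  Downtown      385        58
3  Downtown      209        72
4   Airport      153        97
5  Downtown      359        23
6      Main      449        14
7      Main      652        22
drop duplicate branch (keep=last):
     branch  rate_bp  payments
1     North     1052       111
4   Airport      153        97
5  Downtown      359        23
7      Main      652        22
add column rate_bp_minus_payments = t['rate_bp'] - t['payments']:
     branch  rate_bp  payments  rate_bp_minus_payments
1     North     1052       111                     941
4   Airport      153        97                      56
5  Downtown      359        23                     336
7      Main      652        22                     630
Then the max of column 'payments': 111

111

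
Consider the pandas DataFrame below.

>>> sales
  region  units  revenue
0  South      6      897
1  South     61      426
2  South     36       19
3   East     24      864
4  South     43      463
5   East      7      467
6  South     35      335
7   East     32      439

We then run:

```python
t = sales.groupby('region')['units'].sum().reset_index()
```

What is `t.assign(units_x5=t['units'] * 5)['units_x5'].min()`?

315

group by region, sum of units:
region
East      63
South    181
Name: units, dtype: int64
reset_index():
  region  units
0   East     63
1  South    181
add column units_x5 = t['units'] * 5:
  region  units  units_x5
0   East     63       315
1  South    181       905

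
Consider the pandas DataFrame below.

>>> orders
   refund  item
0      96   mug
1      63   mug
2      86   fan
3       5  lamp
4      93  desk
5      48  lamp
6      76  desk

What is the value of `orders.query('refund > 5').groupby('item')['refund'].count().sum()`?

filter rows where refund > 5:
   refund  item
0      96   mug
1      63   mug
2      86   fan
4      93  desk
5      48  lamp
6      76  desk
group by item, count of refund:
item
desk    2
fan     1
lamp    1
mug     2
Name: refund, dtype: int64
The sum of the resulting series is 6.

6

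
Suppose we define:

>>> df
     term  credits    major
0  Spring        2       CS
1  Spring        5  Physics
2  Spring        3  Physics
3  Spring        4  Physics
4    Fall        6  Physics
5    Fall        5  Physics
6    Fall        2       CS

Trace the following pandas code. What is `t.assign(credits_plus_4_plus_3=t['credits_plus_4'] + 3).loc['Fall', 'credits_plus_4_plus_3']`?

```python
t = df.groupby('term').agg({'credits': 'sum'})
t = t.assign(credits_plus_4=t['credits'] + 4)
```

20

group by term, sum of credits:
        credits
term           
Fall         13
Spring       14
add column credits_plus_4 = t['credits'] + 4:
        credits  credits_plus_4
term                           
Fall         13              17
Spring       14              18
add column credits_plus_4_plus_3 = t['credits_plus_4'] + 3:
        credits  credits_plus_4  credits_plus_4_plus_3
term                                                  
Fall         13              17                     20
Spring       14              18                     21
value at row 'Fall', column 'credits_plus_4_plus_3' → 20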